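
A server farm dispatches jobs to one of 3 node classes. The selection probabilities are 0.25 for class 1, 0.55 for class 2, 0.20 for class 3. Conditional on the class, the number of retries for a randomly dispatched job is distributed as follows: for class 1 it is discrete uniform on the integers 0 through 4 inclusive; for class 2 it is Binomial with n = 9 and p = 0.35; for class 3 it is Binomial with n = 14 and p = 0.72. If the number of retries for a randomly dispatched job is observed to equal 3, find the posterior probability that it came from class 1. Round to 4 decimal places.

Likelihoods P(X=3 | ·): 1: 0.2; 2: 0.271621; 3: 0.000112678.
Posterior ∝ prior × likelihood. Numerator for 1: 0.25·0.2 = 0.05.
Normalizing constant: 0.25·0.2 + 0.55·0.271621 + 0.2·0.000112678 = 0.199414.
P(1 | observation) = 0.05 / 0.199414 = 0.250734.

0.2507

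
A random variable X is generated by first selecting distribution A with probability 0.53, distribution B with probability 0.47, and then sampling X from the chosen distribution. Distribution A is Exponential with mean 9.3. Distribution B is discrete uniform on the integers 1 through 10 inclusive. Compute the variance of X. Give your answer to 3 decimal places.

53.314

Per component, A: μ=9.3, E[X²]=172.98; B: μ=5.5, E[X²]=38.5.
E[X] = 0.53·9.3 + 0.47·5.5 = 7.514.
E[X²] = 0.53·172.98 + 0.47·38.5 = 109.774.
Var(X) = E[X²] − (E[X])² = 109.774 − 56.4602 = 53.3142.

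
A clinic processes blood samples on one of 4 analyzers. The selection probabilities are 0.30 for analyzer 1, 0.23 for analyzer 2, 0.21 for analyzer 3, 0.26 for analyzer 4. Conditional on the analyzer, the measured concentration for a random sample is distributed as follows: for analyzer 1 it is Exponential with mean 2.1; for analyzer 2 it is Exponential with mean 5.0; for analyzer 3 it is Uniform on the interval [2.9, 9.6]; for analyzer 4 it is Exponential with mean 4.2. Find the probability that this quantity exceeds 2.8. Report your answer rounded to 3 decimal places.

0.554

Conditional on each analyzer, P(X > 2.8): 1: 0.263597; 2: 0.571209; 3: 1; 4: 0.513417.
By total probability, P(X > 2.8) = 0.3·0.263597 + 0.23·0.571209 + 0.21·1 + 0.26·0.513417 = 0.553946.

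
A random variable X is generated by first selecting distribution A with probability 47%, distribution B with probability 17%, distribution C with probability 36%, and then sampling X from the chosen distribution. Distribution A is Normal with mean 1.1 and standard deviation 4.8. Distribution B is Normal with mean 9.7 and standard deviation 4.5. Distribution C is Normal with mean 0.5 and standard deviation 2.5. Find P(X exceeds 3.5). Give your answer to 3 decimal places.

Conditional on each component, P(X > 3.5): A: 0.308538; B: 0.915864; C: 0.11507.
By total probability, P(X > 3.5) = 0.47·0.308538 + 0.17·0.915864 + 0.36·0.11507 = 0.342135.

0.342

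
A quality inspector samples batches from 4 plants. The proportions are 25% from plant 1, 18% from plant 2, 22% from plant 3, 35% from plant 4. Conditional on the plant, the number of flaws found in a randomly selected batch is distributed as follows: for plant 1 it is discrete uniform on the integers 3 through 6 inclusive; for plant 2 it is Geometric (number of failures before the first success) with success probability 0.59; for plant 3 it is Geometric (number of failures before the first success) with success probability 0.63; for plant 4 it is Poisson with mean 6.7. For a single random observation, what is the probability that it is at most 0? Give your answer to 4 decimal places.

Conditional on each plant, P(X ≤ 0): 1: 0; 2: 0.59; 3: 0.63; 4: 0.00123091.
By total probability, P(X ≤ 0) = 0.25·0 + 0.18·0.59 + 0.22·0.63 + 0.35·0.00123091 = 0.245231.

0.2452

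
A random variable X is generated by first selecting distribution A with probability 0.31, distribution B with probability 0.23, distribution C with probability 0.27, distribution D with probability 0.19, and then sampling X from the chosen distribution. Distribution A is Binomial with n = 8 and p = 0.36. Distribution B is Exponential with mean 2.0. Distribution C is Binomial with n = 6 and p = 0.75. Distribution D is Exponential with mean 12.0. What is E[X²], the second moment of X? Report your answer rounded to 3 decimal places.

65.474

For each component E[X²] = Var + (mean)², giving A: 10.1376; B: 8; C: 21.375; D: 288.
Overall E[X²] = 0.31·10.1376 + 0.23·8 + 0.27·21.375 + 0.19·288 = 65.4739.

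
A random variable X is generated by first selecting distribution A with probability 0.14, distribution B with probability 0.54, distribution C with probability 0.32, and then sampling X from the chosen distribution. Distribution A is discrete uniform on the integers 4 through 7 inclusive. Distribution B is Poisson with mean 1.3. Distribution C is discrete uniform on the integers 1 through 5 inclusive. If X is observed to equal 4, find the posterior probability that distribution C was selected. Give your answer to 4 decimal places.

Likelihoods P(X=4 | ·): A: 0.25; B: 0.0324324; C: 0.2.
Posterior ∝ prior × likelihood. Numerator for C: 0.32·0.2 = 0.064.
Normalizing constant: 0.14·0.25 + 0.54·0.0324324 + 0.32·0.2 = 0.116514.
P(C | observation) = 0.064 / 0.116514 = 0.549293.

0.5493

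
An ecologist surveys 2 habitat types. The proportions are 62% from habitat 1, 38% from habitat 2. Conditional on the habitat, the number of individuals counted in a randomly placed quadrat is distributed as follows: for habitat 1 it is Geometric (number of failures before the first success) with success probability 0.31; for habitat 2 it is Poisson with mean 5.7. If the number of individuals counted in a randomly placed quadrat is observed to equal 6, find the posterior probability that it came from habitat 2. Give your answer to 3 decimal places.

Likelihoods P(X=6 | ·): 1: 0.0334546; 2: 0.159382.
Posterior ∝ prior × likelihood. Numerator for 2: 0.38·0.159382 = 0.060565.
Normalizing constant: 0.62·0.0334546 + 0.38·0.159382 = 0.0813069.
P(2 | observation) = 0.060565 / 0.0813069 = 0.744894.

0.745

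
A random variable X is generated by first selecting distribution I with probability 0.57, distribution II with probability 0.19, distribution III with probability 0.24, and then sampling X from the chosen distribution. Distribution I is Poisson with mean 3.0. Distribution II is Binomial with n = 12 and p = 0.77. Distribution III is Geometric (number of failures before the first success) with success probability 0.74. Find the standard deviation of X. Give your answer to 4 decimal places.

Per component, I: μ=3, E[X²]=12; II: μ=9.24, E[X²]=87.5028; III: μ=0.351351, E[X²]=0.598247.
E[X] = 0.57·3 + 0.19·9.24 + 0.24·0.351351 = 3.54992.
E[X²] = 0.57·12 + 0.19·87.5028 + 0.24·0.598247 = 23.6091.
Var(X) = E[X²] − (E[X])² = 23.6091 − 12.602 = 11.0071.
SD(X) = √11.0071 = 3.3177.

3.3177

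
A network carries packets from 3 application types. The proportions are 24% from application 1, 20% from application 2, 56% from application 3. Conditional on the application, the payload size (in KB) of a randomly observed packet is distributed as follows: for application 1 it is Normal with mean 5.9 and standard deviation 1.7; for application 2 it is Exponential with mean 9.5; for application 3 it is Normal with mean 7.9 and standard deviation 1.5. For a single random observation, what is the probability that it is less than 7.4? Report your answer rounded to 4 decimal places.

Conditional on each application, P(X < 7.4): 1: 0.811207; 2: 0.541111; 3: 0.369441.
By total probability, P(X < 7.4) = 0.24·0.811207 + 0.2·0.541111 + 0.56·0.369441 = 0.509799.

0.5098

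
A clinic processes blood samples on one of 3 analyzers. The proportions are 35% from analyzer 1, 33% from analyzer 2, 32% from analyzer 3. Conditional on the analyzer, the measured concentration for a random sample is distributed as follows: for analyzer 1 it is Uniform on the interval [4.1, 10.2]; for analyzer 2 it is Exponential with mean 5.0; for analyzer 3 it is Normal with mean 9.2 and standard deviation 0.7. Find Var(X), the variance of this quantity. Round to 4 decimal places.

12.3595

Per component, 1: μ=7.15, E[X²]=54.2233; 2: μ=5, E[X²]=50; 3: μ=9.2, E[X²]=85.13.
E[X] = 0.35·7.15 + 0.33·5 + 0.32·9.2 = 7.0965.
E[X²] = 0.35·54.2233 + 0.33·50 + 0.32·85.13 = 62.7198.
Var(X) = E[X²] − (E[X])² = 62.7198 − 50.3603 = 12.3595.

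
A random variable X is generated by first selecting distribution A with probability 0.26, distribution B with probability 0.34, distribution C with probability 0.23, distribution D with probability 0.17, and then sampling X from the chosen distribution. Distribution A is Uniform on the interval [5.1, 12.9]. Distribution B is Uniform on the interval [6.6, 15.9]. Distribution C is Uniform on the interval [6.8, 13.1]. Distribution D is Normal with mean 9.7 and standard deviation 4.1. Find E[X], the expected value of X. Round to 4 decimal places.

Component means — A: 9; B: 11.25; C: 9.95; D: 9.7.
E[X] = 0.26·9 + 0.34·11.25 + 0.23·9.95 + 0.17·9.7 = 10.1025.

10.1025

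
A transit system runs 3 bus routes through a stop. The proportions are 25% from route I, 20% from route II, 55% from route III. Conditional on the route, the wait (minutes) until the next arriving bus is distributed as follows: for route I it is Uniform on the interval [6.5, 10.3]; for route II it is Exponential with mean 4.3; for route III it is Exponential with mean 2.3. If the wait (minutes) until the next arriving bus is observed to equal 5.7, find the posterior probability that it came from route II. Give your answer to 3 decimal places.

0.381

Likelihoods f(5.7 | ·): I: 0; II: 0.0617787; III: 0.0364735.
Posterior ∝ prior × likelihood. Numerator for II: 0.2·0.0617787 = 0.0123557.
Normalizing constant: 0.25·0 + 0.2·0.0617787 + 0.55·0.0364735 = 0.0324162.
P(II | observation) = 0.0123557 / 0.0324162 = 0.38116.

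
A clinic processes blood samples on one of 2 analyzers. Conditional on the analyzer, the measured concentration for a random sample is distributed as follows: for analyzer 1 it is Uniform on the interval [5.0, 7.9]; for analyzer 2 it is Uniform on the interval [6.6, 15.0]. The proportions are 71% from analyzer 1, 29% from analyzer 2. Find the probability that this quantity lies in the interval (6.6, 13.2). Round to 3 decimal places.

0.546

Conditional on each analyzer, P(6.6 < X < 13.2): 1: 0.448276; 2: 0.785714.
By total probability, P(6.6 < X < 13.2) = 0.71·0.448276 + 0.29·0.785714 = 0.546133.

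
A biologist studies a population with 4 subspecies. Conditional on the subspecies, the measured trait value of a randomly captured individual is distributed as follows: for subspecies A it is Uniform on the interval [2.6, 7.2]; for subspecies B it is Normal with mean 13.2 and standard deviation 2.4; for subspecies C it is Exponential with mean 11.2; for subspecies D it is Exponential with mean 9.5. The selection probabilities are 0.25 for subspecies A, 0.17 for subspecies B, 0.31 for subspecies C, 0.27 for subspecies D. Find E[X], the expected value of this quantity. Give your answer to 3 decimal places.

9.506

Component means — A: 4.9; B: 13.2; C: 11.2; D: 9.5.
E[X] = 0.25·4.9 + 0.17·13.2 + 0.31·11.2 + 0.27·9.5 = 9.506.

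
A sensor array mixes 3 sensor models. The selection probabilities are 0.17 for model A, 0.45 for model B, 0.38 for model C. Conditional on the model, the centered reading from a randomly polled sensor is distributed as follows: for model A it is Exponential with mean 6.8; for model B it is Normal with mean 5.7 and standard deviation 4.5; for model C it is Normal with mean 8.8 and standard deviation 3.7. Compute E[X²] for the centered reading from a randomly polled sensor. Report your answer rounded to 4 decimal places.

74.0840

For each component E[X²] = Var + (mean)², giving A: 92.48; B: 52.74; C: 91.13.
Overall E[X²] = 0.17·92.48 + 0.45·52.74 + 0.38·91.13 = 74.084.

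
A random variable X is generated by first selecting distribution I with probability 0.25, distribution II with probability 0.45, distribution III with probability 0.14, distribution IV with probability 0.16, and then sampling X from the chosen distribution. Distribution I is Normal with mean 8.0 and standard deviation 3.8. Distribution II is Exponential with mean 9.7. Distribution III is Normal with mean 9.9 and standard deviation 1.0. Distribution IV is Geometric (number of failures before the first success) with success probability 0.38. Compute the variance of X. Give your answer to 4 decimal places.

Per component, I: μ=8, E[X²]=78.44; II: μ=9.7, E[X²]=188.18; III: μ=9.9, E[X²]=99.01; IV: μ=1.63158, E[X²]=6.95568.
E[X] = 0.25·8 + 0.45·9.7 + 0.14·9.9 + 0.16·1.63158 = 8.01205.
E[X²] = 0.25·78.44 + 0.45·188.18 + 0.14·99.01 + 0.16·6.95568 = 119.265.
Var(X) = E[X²] − (E[X])² = 119.265 − 64.193 = 55.0723.

55.0723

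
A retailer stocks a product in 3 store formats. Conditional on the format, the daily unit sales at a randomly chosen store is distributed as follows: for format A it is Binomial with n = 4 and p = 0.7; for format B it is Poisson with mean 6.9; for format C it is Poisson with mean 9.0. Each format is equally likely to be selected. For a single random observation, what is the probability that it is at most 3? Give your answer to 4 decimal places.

0.2894

Conditional on each format, P(X ≤ 3): A: 0.7599; B: 0.0871296; C: 0.0212265.
By total probability, P(X ≤ 3) = 0.333333·0.7599 + 0.333333·0.0871296 + 0.333333·0.0212265 = 0.289419.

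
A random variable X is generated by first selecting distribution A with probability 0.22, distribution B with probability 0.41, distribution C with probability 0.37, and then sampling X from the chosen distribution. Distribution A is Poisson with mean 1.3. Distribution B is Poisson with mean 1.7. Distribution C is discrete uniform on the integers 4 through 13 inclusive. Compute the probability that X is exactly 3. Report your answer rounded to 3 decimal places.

0.083

Conditional on each component, P(X = 3): A: 0.0997921; B: 0.149587; C: 0.
By total probability, P(X = 3) = 0.22·0.0997921 + 0.41·0.149587 + 0.37·0 = 0.0832851.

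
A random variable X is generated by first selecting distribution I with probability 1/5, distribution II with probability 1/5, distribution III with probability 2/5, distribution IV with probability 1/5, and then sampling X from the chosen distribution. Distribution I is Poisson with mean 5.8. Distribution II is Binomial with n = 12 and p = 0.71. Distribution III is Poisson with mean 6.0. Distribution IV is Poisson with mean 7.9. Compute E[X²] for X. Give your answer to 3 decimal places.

For each component E[X²] = Var + (mean)², giving I: 39.44; II: 75.0612; III: 42; IV: 70.31.
Overall E[X²] = 0.2·39.44 + 0.2·75.0612 + 0.4·42 + 0.2·70.31 = 53.7622.

53.762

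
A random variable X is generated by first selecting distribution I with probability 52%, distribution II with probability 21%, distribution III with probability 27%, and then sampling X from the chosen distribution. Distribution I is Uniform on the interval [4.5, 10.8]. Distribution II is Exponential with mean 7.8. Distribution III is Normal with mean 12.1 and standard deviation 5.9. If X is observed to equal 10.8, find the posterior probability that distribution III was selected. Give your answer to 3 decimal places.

Likelihoods f(10.8 | ·): I: 0.15873; II: 0.0321051; III: 0.0659957.
Posterior ∝ prior × likelihood. Numerator for III: 0.27·0.0659957 = 0.0178188.
Normalizing constant: 0.52·0.15873 + 0.21·0.0321051 + 0.27·0.0659957 = 0.107101.
P(III | observation) = 0.0178188 / 0.107101 = 0.166375.

0.166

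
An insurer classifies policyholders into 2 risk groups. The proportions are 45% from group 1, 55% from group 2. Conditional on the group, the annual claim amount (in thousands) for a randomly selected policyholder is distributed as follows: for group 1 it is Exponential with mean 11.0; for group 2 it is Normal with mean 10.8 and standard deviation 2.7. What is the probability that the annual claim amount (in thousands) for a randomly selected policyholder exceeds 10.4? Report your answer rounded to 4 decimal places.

Conditional on each group, P(X > 10.4): 1: 0.388503; 2: 0.558887.
By total probability, P(X > 10.4) = 0.45·0.388503 + 0.55·0.558887 = 0.482214.

0.4822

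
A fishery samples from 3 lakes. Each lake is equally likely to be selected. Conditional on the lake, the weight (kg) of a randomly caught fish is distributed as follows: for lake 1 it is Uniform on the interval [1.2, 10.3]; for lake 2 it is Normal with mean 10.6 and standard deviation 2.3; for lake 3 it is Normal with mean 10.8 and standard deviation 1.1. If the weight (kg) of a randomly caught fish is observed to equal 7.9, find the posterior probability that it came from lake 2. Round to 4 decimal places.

Likelihoods f(7.9 | ·): 1: 0.10989; 2: 0.0870839; 3: 0.0112268.
Posterior ∝ prior × likelihood. Numerator for 2: 0.333333·0.0870839 = 0.029028.
Normalizing constant: 0.333333·0.10989 + 0.333333·0.0870839 + 0.333333·0.0112268 = 0.0694002.
P(2 | observation) = 0.029028 / 0.0694002 = 0.418269.

0.4183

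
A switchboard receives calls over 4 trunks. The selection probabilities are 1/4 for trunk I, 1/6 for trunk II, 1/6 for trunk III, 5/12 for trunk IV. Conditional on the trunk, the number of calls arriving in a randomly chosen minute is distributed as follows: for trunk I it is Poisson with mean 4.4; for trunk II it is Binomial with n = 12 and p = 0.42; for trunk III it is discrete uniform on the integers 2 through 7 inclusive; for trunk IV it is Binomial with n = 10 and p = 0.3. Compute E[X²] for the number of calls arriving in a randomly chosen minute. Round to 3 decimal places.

For each component E[X²] = Var + (mean)², giving I: 23.76; II: 28.3248; III: 23.1667; IV: 11.1.
Overall E[X²] = 0.25·23.76 + 0.166667·28.3248 + 0.166667·23.1667 + 0.416667·11.1 = 19.1469.

19.147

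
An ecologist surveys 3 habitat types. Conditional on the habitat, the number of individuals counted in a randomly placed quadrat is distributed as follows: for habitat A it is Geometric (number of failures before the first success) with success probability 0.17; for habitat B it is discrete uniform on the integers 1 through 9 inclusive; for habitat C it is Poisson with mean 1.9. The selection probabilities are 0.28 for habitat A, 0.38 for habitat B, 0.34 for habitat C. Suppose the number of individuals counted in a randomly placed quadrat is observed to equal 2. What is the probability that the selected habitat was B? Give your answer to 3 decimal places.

Likelihoods P(X=2 | ·): A: 0.117113; B: 0.111111; C: 0.269971.
Posterior ∝ prior × likelihood. Numerator for B: 0.38·0.111111 = 0.0422222.
Normalizing constant: 0.28·0.117113 + 0.38·0.111111 + 0.34·0.269971 = 0.166804.
P(B | observation) = 0.0422222 / 0.166804 = 0.253125.

0.253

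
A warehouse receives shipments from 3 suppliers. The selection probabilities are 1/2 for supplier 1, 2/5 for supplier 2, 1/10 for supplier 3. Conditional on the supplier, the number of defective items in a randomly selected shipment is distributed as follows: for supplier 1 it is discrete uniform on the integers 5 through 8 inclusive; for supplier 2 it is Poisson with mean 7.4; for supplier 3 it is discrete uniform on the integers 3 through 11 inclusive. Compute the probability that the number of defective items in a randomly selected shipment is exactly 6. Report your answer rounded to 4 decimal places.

0.1919

Conditional on each supplier, P(X = 6): 1: 0.25; 2: 0.139405; 3: 0.111111.
By total probability, P(X = 6) = 0.5·0.25 + 0.4·0.139405 + 0.1·0.111111 = 0.191873.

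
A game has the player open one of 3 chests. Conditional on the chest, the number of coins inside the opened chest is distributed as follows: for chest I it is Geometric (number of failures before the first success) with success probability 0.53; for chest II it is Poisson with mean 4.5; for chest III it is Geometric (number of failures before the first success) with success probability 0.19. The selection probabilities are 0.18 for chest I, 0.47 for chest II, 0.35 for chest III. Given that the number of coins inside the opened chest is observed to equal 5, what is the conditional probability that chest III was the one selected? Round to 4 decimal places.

Likelihoods P(X=5 | ·): I: 0.0121553; II: 0.170827; III: 0.0662489.
Posterior ∝ prior × likelihood. Numerator for III: 0.35·0.0662489 = 0.0231871.
Normalizing constant: 0.18·0.0121553 + 0.47·0.170827 + 0.35·0.0662489 = 0.105664.
P(III | observation) = 0.0231871 / 0.105664 = 0.219443.

0.2194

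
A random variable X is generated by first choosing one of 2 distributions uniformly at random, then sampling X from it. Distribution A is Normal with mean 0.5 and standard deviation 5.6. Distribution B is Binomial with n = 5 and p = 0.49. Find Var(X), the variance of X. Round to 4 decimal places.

Per component, A: μ=0.5, E[X²]=31.61; B: μ=2.45, E[X²]=7.252.
E[X] = 0.5·0.5 + 0.5·2.45 = 1.475.
E[X²] = 0.5·31.61 + 0.5·7.252 = 19.431.
Var(X) = E[X²] − (E[X])² = 19.431 − 2.17563 = 17.2554.

17.2554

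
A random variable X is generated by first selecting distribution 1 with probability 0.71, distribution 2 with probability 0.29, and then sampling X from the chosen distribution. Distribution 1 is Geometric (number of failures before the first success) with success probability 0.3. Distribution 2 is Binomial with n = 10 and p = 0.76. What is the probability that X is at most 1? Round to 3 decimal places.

0.362

Conditional on each component, P(X ≤ 1): 1: 0.51; 2: 2.07118e-05.
By total probability, P(X ≤ 1) = 0.71·0.51 + 0.29·2.07118e-05 = 0.362106.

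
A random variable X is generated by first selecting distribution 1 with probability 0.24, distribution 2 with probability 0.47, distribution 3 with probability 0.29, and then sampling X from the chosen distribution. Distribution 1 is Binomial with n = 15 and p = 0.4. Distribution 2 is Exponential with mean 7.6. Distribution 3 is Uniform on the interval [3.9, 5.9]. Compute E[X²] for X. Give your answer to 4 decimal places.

For each component E[X²] = Var + (mean)², giving 1: 39.6; 2: 115.52; 3: 24.3433.
Overall E[X²] = 0.24·39.6 + 0.47·115.52 + 0.29·24.3433 = 70.858.

70.8580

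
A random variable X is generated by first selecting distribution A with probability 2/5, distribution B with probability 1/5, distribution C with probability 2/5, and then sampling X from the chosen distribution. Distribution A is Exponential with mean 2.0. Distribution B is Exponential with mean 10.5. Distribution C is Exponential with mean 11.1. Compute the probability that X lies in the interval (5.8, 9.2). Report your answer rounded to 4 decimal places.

Conditional on each component, P(5.8 < X < 9.2): A: 0.0449714; B: 0.159212; C: 0.156462.
By total probability, P(5.8 < X < 9.2) = 0.4·0.0449714 + 0.2·0.159212 + 0.4·0.156462 = 0.112416.

0.1124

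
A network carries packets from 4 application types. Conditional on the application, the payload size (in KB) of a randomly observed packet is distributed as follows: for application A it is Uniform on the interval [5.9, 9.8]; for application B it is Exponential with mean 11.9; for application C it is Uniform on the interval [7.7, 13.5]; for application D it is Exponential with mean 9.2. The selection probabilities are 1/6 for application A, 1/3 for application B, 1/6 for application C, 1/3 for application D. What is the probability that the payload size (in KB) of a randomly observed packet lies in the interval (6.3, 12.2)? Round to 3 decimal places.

0.435

Conditional on each application, P(6.3 < X < 12.2): A: 0.897436; B: 0.23023; C: 0.775862; D: 0.238686.
By total probability, P(6.3 < X < 12.2) = 0.166667·0.897436 + 0.333333·0.23023 + 0.166667·0.775862 + 0.333333·0.238686 = 0.435188.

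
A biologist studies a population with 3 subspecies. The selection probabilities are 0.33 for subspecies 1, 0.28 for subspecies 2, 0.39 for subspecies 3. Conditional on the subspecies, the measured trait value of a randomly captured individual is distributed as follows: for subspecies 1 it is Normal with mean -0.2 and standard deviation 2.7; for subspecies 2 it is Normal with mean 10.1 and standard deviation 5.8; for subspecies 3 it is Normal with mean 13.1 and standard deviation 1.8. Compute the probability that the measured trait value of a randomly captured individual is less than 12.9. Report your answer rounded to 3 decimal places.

Conditional on each subspecies, P(X < 12.9): 1: 0.999999; 2: 0.685366; 3: 0.455764.
By total probability, P(X < 12.9) = 0.33·0.999999 + 0.28·0.685366 + 0.39·0.455764 = 0.69965.

0.700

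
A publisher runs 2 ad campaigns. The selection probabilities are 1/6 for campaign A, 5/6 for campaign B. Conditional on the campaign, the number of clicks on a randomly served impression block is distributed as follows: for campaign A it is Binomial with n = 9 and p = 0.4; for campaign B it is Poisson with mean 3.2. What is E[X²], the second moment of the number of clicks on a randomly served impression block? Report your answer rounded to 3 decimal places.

For each component E[X²] = Var + (mean)², giving A: 15.12; B: 13.44.
Overall E[X²] = 0.166667·15.12 + 0.833333·13.44 = 13.72.

13.720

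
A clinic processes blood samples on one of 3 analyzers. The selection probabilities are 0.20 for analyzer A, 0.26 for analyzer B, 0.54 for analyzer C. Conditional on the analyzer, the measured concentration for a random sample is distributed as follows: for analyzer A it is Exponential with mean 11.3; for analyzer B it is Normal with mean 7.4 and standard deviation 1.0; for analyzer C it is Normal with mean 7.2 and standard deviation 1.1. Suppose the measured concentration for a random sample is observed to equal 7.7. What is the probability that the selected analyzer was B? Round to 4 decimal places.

0.3483

Likelihoods f(7.7 | ·): A: 0.0447699; B: 0.381388; C: 0.327079.
Posterior ∝ prior × likelihood. Numerator for B: 0.26·0.381388 = 0.0991608.
Normalizing constant: 0.2·0.0447699 + 0.26·0.381388 + 0.54·0.327079 = 0.284737.
P(B | observation) = 0.0991608 / 0.284737 = 0.348254.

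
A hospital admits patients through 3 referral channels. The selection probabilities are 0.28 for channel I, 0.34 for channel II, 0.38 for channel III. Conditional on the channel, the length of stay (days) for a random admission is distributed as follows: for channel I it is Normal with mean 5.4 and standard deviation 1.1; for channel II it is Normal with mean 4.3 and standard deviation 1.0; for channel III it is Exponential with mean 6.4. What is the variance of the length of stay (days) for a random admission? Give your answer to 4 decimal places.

17.0350

Per component, I: μ=5.4, E[X²]=30.37; II: μ=4.3, E[X²]=19.49; III: μ=6.4, E[X²]=81.92.
E[X] = 0.28·5.4 + 0.34·4.3 + 0.38·6.4 = 5.406.
E[X²] = 0.28·30.37 + 0.34·19.49 + 0.38·81.92 = 46.2598.
Var(X) = E[X²] − (E[X])² = 46.2598 − 29.2248 = 17.035.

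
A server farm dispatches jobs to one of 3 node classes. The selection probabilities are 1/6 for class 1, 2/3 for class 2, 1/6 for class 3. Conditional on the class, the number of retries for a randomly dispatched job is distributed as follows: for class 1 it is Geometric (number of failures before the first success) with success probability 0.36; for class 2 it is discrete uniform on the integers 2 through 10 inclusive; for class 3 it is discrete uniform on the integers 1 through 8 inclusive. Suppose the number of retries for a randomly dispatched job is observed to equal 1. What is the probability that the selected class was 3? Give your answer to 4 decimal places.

Likelihoods P(X=1 | ·): 1: 0.2304; 2: 0; 3: 0.125.
Posterior ∝ prior × likelihood. Numerator for 3: 0.166667·0.125 = 0.0208333.
Normalizing constant: 0.166667·0.2304 + 0.666667·0 + 0.166667·0.125 = 0.0592333.
P(3 | observation) = 0.0208333 / 0.0592333 = 0.351716.

0.3517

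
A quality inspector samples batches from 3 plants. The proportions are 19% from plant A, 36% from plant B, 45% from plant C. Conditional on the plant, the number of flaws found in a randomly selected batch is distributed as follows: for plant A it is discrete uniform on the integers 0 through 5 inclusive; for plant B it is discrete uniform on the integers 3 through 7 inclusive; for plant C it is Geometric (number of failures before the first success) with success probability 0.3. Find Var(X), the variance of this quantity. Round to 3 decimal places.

6.356

Per component, A: μ=2.5, E[X²]=9.16667; B: μ=5, E[X²]=27; C: μ=2.33333, E[X²]=13.2222.
E[X] = 0.19·2.5 + 0.36·5 + 0.45·2.33333 = 3.325.
E[X²] = 0.19·9.16667 + 0.36·27 + 0.45·13.2222 = 17.4117.
Var(X) = E[X²] − (E[X])² = 17.4117 − 11.0556 = 6.35604.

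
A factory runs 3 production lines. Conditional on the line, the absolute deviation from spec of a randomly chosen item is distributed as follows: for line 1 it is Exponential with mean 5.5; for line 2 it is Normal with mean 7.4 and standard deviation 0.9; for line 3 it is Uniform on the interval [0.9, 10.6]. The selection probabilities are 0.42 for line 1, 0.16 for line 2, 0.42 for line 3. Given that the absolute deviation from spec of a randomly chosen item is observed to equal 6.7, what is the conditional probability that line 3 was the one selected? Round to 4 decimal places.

0.3660

Likelihoods f(6.7 | ·): 1: 0.0537759; 2: 0.327572; 3: 0.103093.
Posterior ∝ prior × likelihood. Numerator for 3: 0.42·0.103093 = 0.043299.
Normalizing constant: 0.42·0.0537759 + 0.16·0.327572 + 0.42·0.103093 = 0.118296.
P(3 | observation) = 0.043299 / 0.118296 = 0.366021.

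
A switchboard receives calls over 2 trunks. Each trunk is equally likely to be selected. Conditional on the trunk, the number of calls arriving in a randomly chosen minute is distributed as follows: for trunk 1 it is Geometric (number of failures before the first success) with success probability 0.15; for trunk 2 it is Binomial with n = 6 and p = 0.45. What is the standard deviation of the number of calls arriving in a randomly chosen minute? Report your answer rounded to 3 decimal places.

4.672

Per component, 1: μ=5.66667, E[X²]=69.8889; 2: μ=2.7, E[X²]=8.775.
E[X] = 0.5·5.66667 + 0.5·2.7 = 4.18333.
E[X²] = 0.5·69.8889 + 0.5·8.775 = 39.3319.
Var(X) = E[X²] − (E[X])² = 39.3319 − 17.5003 = 21.8317.
SD(X) = √21.8317 = 4.67244.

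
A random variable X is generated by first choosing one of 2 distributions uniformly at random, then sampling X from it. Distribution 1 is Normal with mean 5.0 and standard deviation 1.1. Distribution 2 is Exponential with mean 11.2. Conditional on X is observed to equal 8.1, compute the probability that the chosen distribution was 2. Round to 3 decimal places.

Likelihoods f(8.1 | ·): 1: 0.00683757; 2: 0.0433206.
Posterior ∝ prior × likelihood. Numerator for 2: 0.5·0.0433206 = 0.0216603.
Normalizing constant: 0.5·0.00683757 + 0.5·0.0433206 = 0.0250791.
P(2 | observation) = 0.0216603 / 0.0250791 = 0.86368.

0.864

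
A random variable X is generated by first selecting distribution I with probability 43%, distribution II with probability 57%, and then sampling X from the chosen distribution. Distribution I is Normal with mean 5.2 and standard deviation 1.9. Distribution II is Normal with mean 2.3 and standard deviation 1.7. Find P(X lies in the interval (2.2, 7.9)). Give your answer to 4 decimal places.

Conditional on each component, P(2.2 < X < 7.9): I: 0.865175; II: 0.52296.
By total probability, P(2.2 < X < 7.9) = 0.43·0.865175 + 0.57·0.52296 = 0.670113.

0.6701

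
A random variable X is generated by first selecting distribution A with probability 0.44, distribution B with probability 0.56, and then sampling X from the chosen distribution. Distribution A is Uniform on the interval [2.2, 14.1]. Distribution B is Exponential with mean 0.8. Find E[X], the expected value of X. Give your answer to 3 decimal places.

Component means — A: 8.15; B: 0.8.
E[X] = 0.44·8.15 + 0.56·0.8 = 4.034.

4.034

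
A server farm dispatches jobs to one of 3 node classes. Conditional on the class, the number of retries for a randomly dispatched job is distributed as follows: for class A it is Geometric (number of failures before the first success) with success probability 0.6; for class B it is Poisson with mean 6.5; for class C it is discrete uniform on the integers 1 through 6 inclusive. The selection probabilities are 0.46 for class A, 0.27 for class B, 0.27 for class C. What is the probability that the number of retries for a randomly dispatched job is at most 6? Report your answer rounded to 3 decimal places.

Conditional on each class, P(X ≤ 6): A: 0.998362; B: 0.526524; C: 1.
By total probability, P(X ≤ 6) = 0.46·0.998362 + 0.27·0.526524 + 0.27·1 = 0.871408.

0.871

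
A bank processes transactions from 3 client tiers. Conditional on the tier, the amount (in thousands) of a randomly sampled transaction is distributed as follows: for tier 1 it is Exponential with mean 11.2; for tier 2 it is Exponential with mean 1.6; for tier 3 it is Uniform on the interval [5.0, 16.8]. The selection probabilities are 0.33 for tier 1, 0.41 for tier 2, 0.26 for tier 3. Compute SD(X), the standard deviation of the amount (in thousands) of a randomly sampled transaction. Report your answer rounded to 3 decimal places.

Per component, 1: μ=11.2, E[X²]=250.88; 2: μ=1.6, E[X²]=5.12; 3: μ=10.9, E[X²]=130.413.
E[X] = 0.33·11.2 + 0.41·1.6 + 0.26·10.9 = 7.186.
E[X²] = 0.33·250.88 + 0.41·5.12 + 0.26·130.413 = 118.797.
Var(X) = E[X²] − (E[X])² = 118.797 − 51.6386 = 67.1585.
SD(X) = √67.1585 = 8.19503.

8.195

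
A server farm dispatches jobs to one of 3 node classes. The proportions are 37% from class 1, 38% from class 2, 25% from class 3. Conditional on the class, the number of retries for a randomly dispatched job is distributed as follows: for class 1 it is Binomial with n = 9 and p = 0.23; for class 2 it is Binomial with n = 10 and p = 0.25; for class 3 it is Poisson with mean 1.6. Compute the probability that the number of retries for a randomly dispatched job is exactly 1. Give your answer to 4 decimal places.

0.2467

Conditional on each class, P(X = 1): 1: 0.255797; 2: 0.187712; 3: 0.323034.
By total probability, P(X = 1) = 0.37·0.255797 + 0.38·0.187712 + 0.25·0.323034 = 0.246734.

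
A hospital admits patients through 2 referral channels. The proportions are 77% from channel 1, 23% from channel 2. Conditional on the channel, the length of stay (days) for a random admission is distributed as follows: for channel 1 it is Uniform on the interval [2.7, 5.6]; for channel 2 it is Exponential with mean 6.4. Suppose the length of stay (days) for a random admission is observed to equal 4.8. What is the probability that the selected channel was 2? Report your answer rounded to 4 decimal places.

Likelihoods f(4.8 | ·): 1: 0.344828; 2: 0.0738073.
Posterior ∝ prior × likelihood. Numerator for 2: 0.23·0.0738073 = 0.0169757.
Normalizing constant: 0.77·0.344828 + 0.23·0.0738073 = 0.282493.
P(2 | observation) = 0.0169757 / 0.282493 = 0.0600924.

0.0601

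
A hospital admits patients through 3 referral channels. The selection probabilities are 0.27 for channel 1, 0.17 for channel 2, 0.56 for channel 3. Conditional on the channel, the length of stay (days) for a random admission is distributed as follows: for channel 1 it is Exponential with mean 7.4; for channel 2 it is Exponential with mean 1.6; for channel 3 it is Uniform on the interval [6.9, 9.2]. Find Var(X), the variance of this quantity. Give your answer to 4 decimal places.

21.0358

Per component, 1: μ=7.4, E[X²]=109.52; 2: μ=1.6, E[X²]=5.12; 3: μ=8.05, E[X²]=65.2433.
E[X] = 0.27·7.4 + 0.17·1.6 + 0.56·8.05 = 6.778.
E[X²] = 0.27·109.52 + 0.17·5.12 + 0.56·65.2433 = 66.9771.
Var(X) = E[X²] − (E[X])² = 66.9771 − 45.9413 = 21.0358.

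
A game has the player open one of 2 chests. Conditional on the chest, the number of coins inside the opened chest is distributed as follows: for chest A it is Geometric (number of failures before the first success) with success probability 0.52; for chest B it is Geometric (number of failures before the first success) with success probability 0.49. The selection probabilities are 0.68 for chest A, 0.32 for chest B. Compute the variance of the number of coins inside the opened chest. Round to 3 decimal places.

Per component, A: μ=0.923077, E[X²]=2.62722; B: μ=1.04082, E[X²]=3.20741.
E[X] = 0.68·0.923077 + 0.32·1.04082 = 0.960754.
E[X²] = 0.68·2.62722 + 0.32·3.20741 = 2.81288.
Var(X) = E[X²] − (E[X])² = 2.81288 − 0.923047 = 1.88983.

1.890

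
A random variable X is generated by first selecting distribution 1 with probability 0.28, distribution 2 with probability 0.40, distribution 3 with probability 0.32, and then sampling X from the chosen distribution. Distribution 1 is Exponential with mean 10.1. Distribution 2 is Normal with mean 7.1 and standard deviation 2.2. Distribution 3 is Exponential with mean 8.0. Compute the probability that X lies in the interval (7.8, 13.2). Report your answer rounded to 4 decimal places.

Conditional on each component, P(7.8 < X < 13.2): 1: 0.19131; 2: 0.372394; 3: 0.185142.
By total probability, P(7.8 < X < 13.2) = 0.28·0.19131 + 0.4·0.372394 + 0.32·0.185142 = 0.26177.

0.2618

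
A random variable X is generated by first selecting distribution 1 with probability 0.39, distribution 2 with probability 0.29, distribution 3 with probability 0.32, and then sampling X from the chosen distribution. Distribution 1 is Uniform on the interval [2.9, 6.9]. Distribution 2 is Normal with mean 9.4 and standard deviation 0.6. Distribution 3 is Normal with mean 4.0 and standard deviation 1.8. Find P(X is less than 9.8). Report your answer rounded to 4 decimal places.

Conditional on each component, P(X < 9.8): 1: 1; 2: 0.747507; 3: 0.999364.
By total probability, P(X < 9.8) = 0.39·1 + 0.29·0.747507 + 0.32·0.999364 = 0.926574.

0.9266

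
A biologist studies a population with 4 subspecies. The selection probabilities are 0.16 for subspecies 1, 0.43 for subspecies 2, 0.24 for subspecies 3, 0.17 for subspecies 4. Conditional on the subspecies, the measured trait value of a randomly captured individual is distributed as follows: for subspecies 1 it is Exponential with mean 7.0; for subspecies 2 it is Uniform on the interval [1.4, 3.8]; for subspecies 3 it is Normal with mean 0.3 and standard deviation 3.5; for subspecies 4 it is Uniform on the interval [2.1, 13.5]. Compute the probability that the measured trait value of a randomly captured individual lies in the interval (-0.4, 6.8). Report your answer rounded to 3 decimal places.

Conditional on each subspecies, P(-0.4 < X < 6.8): 1: 0.621458; 2: 1; 3: 0.547614; 4: 0.412281.
By total probability, P(-0.4 < X < 6.8) = 0.16·0.621458 + 0.43·1 + 0.24·0.547614 + 0.17·0.412281 = 0.730948.

0.731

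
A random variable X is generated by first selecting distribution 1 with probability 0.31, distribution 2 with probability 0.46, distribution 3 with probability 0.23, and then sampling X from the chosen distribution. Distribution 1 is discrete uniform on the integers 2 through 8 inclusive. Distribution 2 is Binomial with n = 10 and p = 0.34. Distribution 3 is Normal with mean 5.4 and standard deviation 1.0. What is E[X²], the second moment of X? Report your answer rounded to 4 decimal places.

For each component E[X²] = Var + (mean)², giving 1: 29; 2: 13.804; 3: 30.16.
Overall E[X²] = 0.31·29 + 0.46·13.804 + 0.23·30.16 = 22.2766.

22.2766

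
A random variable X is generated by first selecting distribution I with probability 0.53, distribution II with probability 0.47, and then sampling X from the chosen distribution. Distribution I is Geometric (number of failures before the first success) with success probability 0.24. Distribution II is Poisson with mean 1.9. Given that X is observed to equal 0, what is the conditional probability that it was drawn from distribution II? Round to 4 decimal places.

0.3559

Likelihoods P(X=0 | ·): I: 0.24; II: 0.149569.
Posterior ∝ prior × likelihood. Numerator for II: 0.47·0.149569 = 0.0702973.
Normalizing constant: 0.53·0.24 + 0.47·0.149569 = 0.197497.
P(II | observation) = 0.0702973 / 0.197497 = 0.35594.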